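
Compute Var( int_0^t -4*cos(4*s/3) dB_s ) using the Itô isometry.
Var = 8*t + 6*sin(4*t/3)*cos(4*t/3)

The Itô integral of a deterministic integrand f(s) has mean 0 because each increment f(s) * (B_{s+ds} - B_s) has mean 0. By the Itô isometry:
  Var( int_0^t f(s) dB_s ) = E[ (int_0^t f(s) dB_s)^2 ] = int_0^t f(s)^2 ds.
Here f(s) = -4*cos(4*s/3), so f(s)^2 = 16*cos(4*s/3)^2. Integrate:
  int_0^t (16*cos(4*s/3)^2) ds = 8*t + 6*sin(4*t/3)*cos(4*t/3).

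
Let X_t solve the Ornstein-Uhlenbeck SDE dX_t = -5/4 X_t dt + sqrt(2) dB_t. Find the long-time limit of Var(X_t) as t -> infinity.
lim Var(X_t) = 4/5

The OU SDE dX = -theta X dt + sigma dB admits the integrating factor exp(theta t): d(exp(theta t) X_t) = sigma exp(theta t) dB_t. Integrating from 0 to t gives X_t = x_0 * exp(-theta t) + sigma * int_0^t exp(-theta (t-s)) dB_s for any initial x_0. The Itô integral has variance (by the Itô isometry) sigma^2 * int_0^t exp(-2 theta (t - s)) ds = sigma^2 * (1 - exp(-2 theta t)) / (2 theta), independent of x_0.
With theta = 5/4, sigma = sqrt(2):
  Var(X_t) = (sqrt(2))^2 * (1 - exp(-2*5/4 t)) / (2 * 5/4) = 4/5 - 4*exp(-5*t/2)/5.
As t -> infinity, exp(-2*5/4 t) -> 0, so the stationary variance is sigma^2 / (2 theta) = 4/5.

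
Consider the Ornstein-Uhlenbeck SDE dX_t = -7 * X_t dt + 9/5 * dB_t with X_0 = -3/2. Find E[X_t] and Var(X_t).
E[X_t] = -3*exp(-7*t)/2; Var(X_t) = 81/350 - 81*exp(-14*t)/350

The OU SDE dX = -theta X dt + sigma dB admits the integrating factor exp(theta t): d(exp(theta t) X_t) = sigma exp(theta t) dB_t. Integrating from 0 to t:
  X_t = x_0 * exp(-theta t) + sigma * int_0^t exp(-theta (t-s)) dB_s.
The Itô integral has mean 0 and (by the Itô isometry) variance sigma^2 * int_0^t exp(-2 theta (t - s)) ds = sigma^2 * (1 - exp(-2 theta t)) / (2 theta).
With theta = 7, sigma = 9/5, x_0 = -3/2:
  E[X_t] = -3/2 * exp(-7 t) = -3*exp(-7*t)/2
  Var(X_t) = (9/5)^2 * (1 - exp(-2*7 t)) / (2 * 7) = 81/350 - 81*exp(-14*t)/350.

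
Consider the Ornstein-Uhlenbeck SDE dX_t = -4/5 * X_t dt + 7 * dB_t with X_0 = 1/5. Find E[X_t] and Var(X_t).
E[X_t] = exp(-4*t/5)/5; Var(X_t) = 245/8 - 245*exp(-8*t/5)/8

The OU SDE dX = -theta X dt + sigma dB admits the integrating factor exp(theta t): d(exp(theta t) X_t) = sigma exp(theta t) dB_t. Integrating from 0 to t:
  X_t = x_0 * exp(-theta t) + sigma * int_0^t exp(-theta (t-s)) dB_s.
The Itô integral has mean 0 and (by the Itô isometry) variance sigma^2 * int_0^t exp(-2 theta (t - s)) ds = sigma^2 * (1 - exp(-2 theta t)) / (2 theta).
With theta = 4/5, sigma = 7, x_0 = 1/5:
  E[X_t] = 1/5 * exp(-4/5 t) = exp(-4*t/5)/5
  Var(X_t) = (7)^2 * (1 - exp(-2*4/5 t)) / (2 * 4/5) = 245/8 - 245*exp(-8*t/5)/8.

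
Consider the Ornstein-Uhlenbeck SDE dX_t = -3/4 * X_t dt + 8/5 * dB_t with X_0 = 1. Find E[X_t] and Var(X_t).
E[X_t] = exp(-3*t/4); Var(X_t) = 128/75 - 128*exp(-3*t/2)/75

The OU SDE dX = -theta X dt + sigma dB admits the integrating factor exp(theta t): d(exp(theta t) X_t) = sigma exp(theta t) dB_t. Integrating from 0 to t:
  X_t = x_0 * exp(-theta t) + sigma * int_0^t exp(-theta (t-s)) dB_s.
The Itô integral has mean 0 and (by the Itô isometry) variance sigma^2 * int_0^t exp(-2 theta (t - s)) ds = sigma^2 * (1 - exp(-2 theta t)) / (2 theta).
With theta = 3/4, sigma = 8/5, x_0 = 1:
  E[X_t] = 1 * exp(-3/4 t) = exp(-3*t/4)
  Var(X_t) = (8/5)^2 * (1 - exp(-2*3/4 t)) / (2 * 3/4) = 128/75 - 128*exp(-3*t/2)/75.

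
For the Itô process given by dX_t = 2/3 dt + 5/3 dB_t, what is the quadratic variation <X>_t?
<X>_t = 25*t/9

For an Itô process dX_t = a(t) dt + b(t) dB_t, the quadratic variation is <X>_t = int_0^t b(s)^2 ds (the drift term does not contribute). Here b(s) = 5/3, so
  b(s)^2 = 25/9.
Integrating from 0 to t:
  <X>_t = int_0^t (25/9) ds = 25*t/9.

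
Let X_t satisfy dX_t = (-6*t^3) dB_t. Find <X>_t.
<X>_t = 36*t^7/7

For an Itô process dX_t = a(t) dt + b(t) dB_t, the quadratic variation is <X>_t = int_0^t b(s)^2 ds (the drift term does not contribute). Here b(s) = -6*s^3, so
  b(s)^2 = 36*s^6.
Integrating from 0 to t:
  <X>_t = int_0^t (36*s^6) ds = 36*t^7/7.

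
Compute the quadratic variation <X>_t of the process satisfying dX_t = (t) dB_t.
<X>_t = t^3/3

For an Itô process dX_t = a(t) dt + b(t) dB_t, the quadratic variation is <X>_t = int_0^t b(s)^2 ds (the drift term does not contribute). Here b(s) = s, so
  b(s)^2 = s^2.
Integrating from 0 to t:
  <X>_t = int_0^t (s^2) ds = t^3/3.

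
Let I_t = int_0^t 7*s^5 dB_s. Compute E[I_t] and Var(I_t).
E[I_t] = 0; Var(I_t) = 49*t^11/11

The Itô integral of a deterministic integrand f(s) has mean 0 because each increment f(s) * (B_{s+ds} - B_s) has mean 0. By the Itô isometry:
  Var( int_0^t f(s) dB_s ) = E[ (int_0^t f(s) dB_s)^2 ] = int_0^t f(s)^2 ds.
Here f(s) = 7*s^5, so f(s)^2 = 49*s^10. Integrate:
  int_0^t (49*s^10) ds = 49*t^11/11.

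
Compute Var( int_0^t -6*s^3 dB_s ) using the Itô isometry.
Var = 36*t^7/7

The Itô integral of a deterministic integrand f(s) has mean 0 because each increment f(s) * (B_{s+ds} - B_s) has mean 0. By the Itô isometry:
  Var( int_0^t f(s) dB_s ) = E[ (int_0^t f(s) dB_s)^2 ] = int_0^t f(s)^2 ds.
Here f(s) = -6*s^3, so f(s)^2 = 36*s^6. Integrate:
  int_0^t (36*s^6) ds = 36*t^7/7.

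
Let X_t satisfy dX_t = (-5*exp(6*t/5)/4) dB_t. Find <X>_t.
<X>_t = 125*exp(12*t/5)/192 - 125/192

For an Itô process dX_t = a(t) dt + b(t) dB_t, the quadratic variation is <X>_t = int_0^t b(s)^2 ds (the drift term does not contribute). Here b(s) = -5*exp(6*s/5)/4, so
  b(s)^2 = 25*exp(12*s/5)/16.
Integrating from 0 to t:
  <X>_t = int_0^t (25*exp(12*s/5)/16) ds = 125*exp(12*t/5)/192 - 125/192.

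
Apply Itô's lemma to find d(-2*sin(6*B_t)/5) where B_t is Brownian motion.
d(-2*sin(6*B_t)/5) = (36*sin(6*B_t)/5) dt + (-12*cos(6*B_t)/5) dB_t

Itô's formula for f(B_t) gives d f(B_t) = f'(B_t) dB_t + (1/2) f''(B_t) dt. Compute derivatives of f(x) = -2*sin(6*x)/5:
  f'(x)  = -12*cos(6*x)/5
  f''(x) = 72*sin(6*x)/5
Substitute x = B_t and multiply the f'' term by 1/2:
  drift     = (1/2) * (72*sin(6*x)/5) evaluated at B_t = 36*sin(6*B_t)/5
  diffusion = (-12*cos(6*x)/5) evaluated at B_t = -12*cos(6*B_t)/5
Therefore d(-2*sin(6*B_t)/5) = (36*sin(6*B_t)/5) dt + (-12*cos(6*B_t)/5) dB_t.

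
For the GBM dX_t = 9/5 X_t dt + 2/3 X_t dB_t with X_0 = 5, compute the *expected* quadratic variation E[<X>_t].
E[<X>_t] = 250*exp(182*t/45)/91 - 250/91

<X>_t = int_0^t ((2/3) * X_s)^2 ds. Taking expectation inside the integral: E[<X>_t] = (2/3)^2 * int_0^t E[X_s^2] ds. For GBM, E[X_s^2] = x_0^2 * exp((2 mu + sigma^2) s). Integrating:
  E[<X>_t] = (2/3)^2 * 5^2 * (exp((2*(9/5) + (2/3)^2) t) - 1) / (2*(9/5) + (2/3)^2)
           = (2/3)^2 * 5^2 * (exp((182/45) t) - 1) / (182/45) = 250*exp(182*t/45)/91 - 250/91.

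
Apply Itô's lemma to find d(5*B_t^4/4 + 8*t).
d(5*B_t^4/4 + 8*t) = (15*B_t^2/2 + 8) dt + (5*B_t^3) dB_t

Itô's formula for f(t, x): d f(t, B_t) = (f_t + (1/2) f_xx) dt + f_x dB_t. Compute partials of f(t, x) = 8*t + 5*x^4/4:
  f_t(t,x)  = 8
  f_x(t,x)  = 5*x^3
  f_xx(t,x) = 15*x^2
Assemble drift = f_t + (1/2) f_xx = 15*x^2/2 + 8 and diffusion = f_x = 5*x^3. Substituting x = B_t:
  d(5*B_t^4/4 + 8*t) = (15*B_t^2/2 + 8) dt + (5*B_t^3) dB_t.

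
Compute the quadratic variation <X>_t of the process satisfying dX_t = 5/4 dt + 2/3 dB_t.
<X>_t = 4*t/9

For an Itô process dX_t = a(t) dt + b(t) dB_t, the quadratic variation is <X>_t = int_0^t b(s)^2 ds (the drift term does not contribute). Here b(s) = 2/3, so
  b(s)^2 = 4/9.
Integrating from 0 to t:
  <X>_t = int_0^t (4/9) ds = 4*t/9.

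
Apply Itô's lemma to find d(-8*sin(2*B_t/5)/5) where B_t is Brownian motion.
d(-8*sin(2*B_t/5)/5) = (16*sin(2*B_t/5)/125) dt + (-16*cos(2*B_t/5)/25) dB_t

Itô's formula for f(B_t) gives d f(B_t) = f'(B_t) dB_t + (1/2) f''(B_t) dt. Compute derivatives of f(x) = -8*sin(2*x/5)/5:
  f'(x)  = -16*cos(2*x/5)/25
  f''(x) = 32*sin(2*x/5)/125
Substitute x = B_t and multiply the f'' term by 1/2:
  drift     = (1/2) * (32*sin(2*x/5)/125) evaluated at B_t = 16*sin(2*B_t/5)/125
  diffusion = (-16*cos(2*x/5)/25) evaluated at B_t = -16*cos(2*B_t/5)/25
Therefore d(-8*sin(2*B_t/5)/5) = (16*sin(2*B_t/5)/125) dt + (-16*cos(2*B_t/5)/25) dB_t.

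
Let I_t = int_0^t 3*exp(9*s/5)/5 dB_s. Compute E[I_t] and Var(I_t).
E[I_t] = 0; Var(I_t) = exp(18*t/5)/10 - 1/10

The Itô integral of a deterministic integrand f(s) has mean 0 because each increment f(s) * (B_{s+ds} - B_s) has mean 0. By the Itô isometry:
  Var( int_0^t f(s) dB_s ) = E[ (int_0^t f(s) dB_s)^2 ] = int_0^t f(s)^2 ds.
Here f(s) = 3*exp(9*s/5)/5, so f(s)^2 = 9*exp(18*s/5)/25. Integrate:
  int_0^t (9*exp(18*s/5)/25) ds = exp(18*t/5)/10 - 1/10.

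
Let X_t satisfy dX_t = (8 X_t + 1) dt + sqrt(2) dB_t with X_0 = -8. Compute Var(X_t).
Var(X_t) = exp(16*t)/8 - 1/8

The variance V(t) = Var(X_t) satisfies V'(t) = 2 a V(t) + c^2 with V(0) = 0 (drift coefficient is linear in X, diffusion is constant). With a = 8, c = sqrt(2), the solution is
  V(t) = (c^2 / (2 a)) * (exp(2 a t) - 1)
       = (sqrt(2)^2 / (2*8)) * (exp(16 t) - 1)
       = exp(16*t)/8 - 1/8.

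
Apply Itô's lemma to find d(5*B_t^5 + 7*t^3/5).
d(5*B_t^5 + 7*t^3/5) = (50*B_t^3 + 21*t^2/5) dt + (25*B_t^4) dB_t

Itô's formula for f(t, x): d f(t, B_t) = (f_t + (1/2) f_xx) dt + f_x dB_t. Compute partials of f(t, x) = 7*t^3/5 + 5*x^5:
  f_t(t,x)  = 21*t^2/5
  f_x(t,x)  = 25*x^4
  f_xx(t,x) = 100*x^3
Assemble drift = f_t + (1/2) f_xx = 21*t^2/5 + 50*x^3 and diffusion = f_x = 25*x^4. Substituting x = B_t:
  d(5*B_t^5 + 7*t^3/5) = (50*B_t^3 + 21*t^2/5) dt + (25*B_t^4) dB_t.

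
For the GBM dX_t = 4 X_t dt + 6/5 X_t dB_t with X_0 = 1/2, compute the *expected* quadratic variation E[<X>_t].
E[<X>_t] = 9*exp(236*t/25)/236 - 9/236

<X>_t = int_0^t ((6/5) * X_s)^2 ds. Taking expectation inside the integral: E[<X>_t] = (6/5)^2 * int_0^t E[X_s^2] ds. For GBM, E[X_s^2] = x_0^2 * exp((2 mu + sigma^2) s). Integrating:
  E[<X>_t] = (6/5)^2 * (1/2)^2 * (exp((2*4 + (6/5)^2) t) - 1) / (2*4 + (6/5)^2)
           = (6/5)^2 * (1/2)^2 * (exp((236/25) t) - 1) / (236/25) = 9*exp(236*t/25)/236 - 9/236.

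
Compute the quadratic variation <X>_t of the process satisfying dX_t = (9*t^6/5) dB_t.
<X>_t = 81*t^13/325

For an Itô process dX_t = a(t) dt + b(t) dB_t, the quadratic variation is <X>_t = int_0^t b(s)^2 ds (the drift term does not contribute). Here b(s) = 9*s^6/5, so
  b(s)^2 = 81*s^12/25.
Integrating from 0 to t:
  <X>_t = int_0^t (81*s^12/25) ds = 81*t^13/325.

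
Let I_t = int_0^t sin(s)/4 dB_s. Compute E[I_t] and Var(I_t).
E[I_t] = 0; Var(I_t) = t/32 - sin(2*t)/64

The Itô integral of a deterministic integrand f(s) has mean 0 because each increment f(s) * (B_{s+ds} - B_s) has mean 0. By the Itô isometry:
  Var( int_0^t f(s) dB_s ) = E[ (int_0^t f(s) dB_s)^2 ] = int_0^t f(s)^2 ds.
Here f(s) = sin(s)/4, so f(s)^2 = sin(s)^2/16. Integrate:
  int_0^t (sin(s)^2/16) ds = t/32 - sin(2*t)/64.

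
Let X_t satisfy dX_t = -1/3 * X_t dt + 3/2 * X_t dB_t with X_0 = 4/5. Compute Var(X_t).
Var(X_t) = (16*exp(9*t/4) - 16)*exp(-2*t/3)/25

For GBM dX = mu X dt + sigma X dB with X_0 = x_0, apply Itô to Y = log X: dY = (mu - sigma^2/2) dt + sigma dB, so Y_t = log(x_0) + (mu - sigma^2/2) t + sigma B_t and hence X_t = x_0 * exp((mu - sigma^2/2) t + sigma B_t).
With mu = -1/3, sigma = 3/2, x_0 = 4/5, this gives:
  X_t = 4/5 * exp((-35/24) * t + (3/2) * B_t).
Since sigma*B_t ~ Normal(0, sigma^2 t), E[exp(sigma*B_t)] = exp(sigma^2 t / 2); so E[X_t] = x_0 * exp((mu - sigma^2/2) t) * exp(sigma^2 t / 2) = x_0 * exp(mu t) = 4*exp(-t/3)/5.
Var(X_t) = E[X_t^2] - (E[X_t])^2 = x_0^2 * exp(2 mu t) * (exp(sigma^2 t) - 1) = (16*exp(9*t/4) - 16)*exp(-2*t/3)/25.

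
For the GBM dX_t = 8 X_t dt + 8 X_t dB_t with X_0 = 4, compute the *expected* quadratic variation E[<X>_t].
E[<X>_t] = 64*exp(80*t)/5 - 64/5

<X>_t = int_0^t (8 * X_s)^2 ds. Taking expectation inside the integral: E[<X>_t] = 8^2 * int_0^t E[X_s^2] ds. For GBM, E[X_s^2] = x_0^2 * exp((2 mu + sigma^2) s). Integrating:
  E[<X>_t] = 8^2 * 4^2 * (exp((2*8 + 8^2) t) - 1) / (2*8 + 8^2)
           = 8^2 * 4^2 * (exp(80 t) - 1) / 80 = 64*exp(80*t)/5 - 64/5.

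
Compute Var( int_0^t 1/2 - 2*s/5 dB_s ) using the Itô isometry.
Var = t*(16*t^2 - 60*t + 75)/300

The Itô integral of a deterministic integrand f(s) has mean 0 because each increment f(s) * (B_{s+ds} - B_s) has mean 0. By the Itô isometry:
  Var( int_0^t f(s) dB_s ) = E[ (int_0^t f(s) dB_s)^2 ] = int_0^t f(s)^2 ds.
Here f(s) = 1/2 - 2*s/5, so f(s)^2 = (4*s - 5)^2/100. Integrate:
  int_0^t ((4*s - 5)^2/100) ds = t*(16*t^2 - 60*t + 75)/300.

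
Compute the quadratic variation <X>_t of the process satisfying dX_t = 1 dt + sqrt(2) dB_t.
<X>_t = 2*t

For an Itô process dX_t = a(t) dt + b(t) dB_t, the quadratic variation is <X>_t = int_0^t b(s)^2 ds (the drift term does not contribute). Here b(s) = sqrt(2), so
  b(s)^2 = 2.
Integrating from 0 to t:
  <X>_t = int_0^t (2) ds = 2*t.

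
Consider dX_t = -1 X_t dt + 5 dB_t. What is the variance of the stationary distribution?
lim Var(X_t) = 25/2

The OU SDE dX = -theta X dt + sigma dB admits the integrating factor exp(theta t): d(exp(theta t) X_t) = sigma exp(theta t) dB_t. Integrating from 0 to t gives X_t = x_0 * exp(-theta t) + sigma * int_0^t exp(-theta (t-s)) dB_s for any initial x_0. The Itô integral has variance (by the Itô isometry) sigma^2 * int_0^t exp(-2 theta (t - s)) ds = sigma^2 * (1 - exp(-2 theta t)) / (2 theta), independent of x_0.
With theta = 1, sigma = 5:
  Var(X_t) = (5)^2 * (1 - exp(-2*1 t)) / (2 * 1) = 25/2 - 25*exp(-2*t)/2.
As t -> infinity, exp(-2*1 t) -> 0, so the stationary variance is sigma^2 / (2 theta) = 25/2.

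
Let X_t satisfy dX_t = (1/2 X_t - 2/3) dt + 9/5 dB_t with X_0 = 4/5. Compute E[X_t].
E[X_t] = 4/3 - 8*exp(t/2)/15

Taking expectations and using E[dB_t] = 0, the mean m(t) = E[X_t] satisfies the ODE m'(t) = a m(t) + b with m(0) = x_0. With a = 1/2, b = -2/3, x_0 = 4/5, the solution is
  m(t) = x_0 * exp(a t) + (b/a) * (exp(a t) - 1)
       = (4/5) * exp((1/2) t) + ((-2/3)/(1/2)) * (exp((1/2) t) - 1)
       = 4/3 - 8*exp(t/2)/15.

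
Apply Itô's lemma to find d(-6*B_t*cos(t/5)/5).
d(-6*B_t*cos(t/5)/5) = (6*B_t*sin(t/5)/25) dt + (-6*cos(t/5)/5) dB_t

Itô's formula for f(t, x): d f(t, B_t) = (f_t + (1/2) f_xx) dt + f_x dB_t. Compute partials of f(t, x) = -6*x*cos(t/5)/5:
  f_t(t,x)  = 6*x*sin(t/5)/25
  f_x(t,x)  = -6*cos(t/5)/5
  f_xx(t,x) = 0
Assemble drift = f_t + (1/2) f_xx = 6*x*sin(t/5)/25 and diffusion = f_x = -6*cos(t/5)/5. Substituting x = B_t:
  d(-6*B_t*cos(t/5)/5) = (6*B_t*sin(t/5)/25) dt + (-6*cos(t/5)/5) dB_t.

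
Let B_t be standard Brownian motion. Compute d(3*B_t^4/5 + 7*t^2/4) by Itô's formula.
d(3*B_t^4/5 + 7*t^2/4) = (18*B_t^2/5 + 7*t/2) dt + (12*B_t^3/5) dB_t

Itô's formula for f(t, x): d f(t, B_t) = (f_t + (1/2) f_xx) dt + f_x dB_t. Compute partials of f(t, x) = 7*t^2/4 + 3*x^4/5:
  f_t(t,x)  = 7*t/2
  f_x(t,x)  = 12*x^3/5
  f_xx(t,x) = 36*x^2/5
Assemble drift = f_t + (1/2) f_xx = 7*t/2 + 18*x^2/5 and diffusion = f_x = 12*x^3/5. Substituting x = B_t:
  d(3*B_t^4/5 + 7*t^2/4) = (18*B_t^2/5 + 7*t/2) dt + (12*B_t^3/5) dB_t.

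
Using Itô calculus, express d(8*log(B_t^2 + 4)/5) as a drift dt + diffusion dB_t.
d(8*log(B_t^2 + 4)/5) = (8*(4 - B_t^2)/(5*(B_t^2 + 4)^2)) dt + (16*B_t/(5*(B_t^2 + 4))) dB_t

Itô's formula for f(B_t) gives d f(B_t) = f'(B_t) dB_t + (1/2) f''(B_t) dt. Compute derivatives of f(x) = 8*log(x^2 + 4)/5:
  f'(x)  = 16*x/(5*(x^2 + 4))
  f''(x) = 16*(4 - x^2)/(5*(x^2 + 4)^2)
Substitute x = B_t and multiply the f'' term by 1/2:
  drift     = (1/2) * (16*(4 - x^2)/(5*(x^2 + 4)^2)) evaluated at B_t = 8*(4 - B_t^2)/(5*(B_t^2 + 4)^2)
  diffusion = (16*x/(5*(x^2 + 4))) evaluated at B_t = 16*B_t/(5*(B_t^2 + 4))
Therefore d(8*log(B_t^2 + 4)/5) = (8*(4 - B_t^2)/(5*(B_t^2 + 4)^2)) dt + (16*B_t/(5*(B_t^2 + 4))) dB_t.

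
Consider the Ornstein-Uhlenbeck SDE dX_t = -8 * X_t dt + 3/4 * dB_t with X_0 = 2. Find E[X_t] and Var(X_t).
E[X_t] = 2*exp(-8*t); Var(X_t) = 9/256 - 9*exp(-16*t)/256

The OU SDE dX = -theta X dt + sigma dB admits the integrating factor exp(theta t): d(exp(theta t) X_t) = sigma exp(theta t) dB_t. Integrating from 0 to t:
  X_t = x_0 * exp(-theta t) + sigma * int_0^t exp(-theta (t-s)) dB_s.
The Itô integral has mean 0 and (by the Itô isometry) variance sigma^2 * int_0^t exp(-2 theta (t - s)) ds = sigma^2 * (1 - exp(-2 theta t)) / (2 theta).
With theta = 8, sigma = 3/4, x_0 = 2:
  E[X_t] = 2 * exp(-8 t) = 2*exp(-8*t)
  Var(X_t) = (3/4)^2 * (1 - exp(-2*8 t)) / (2 * 8) = 9/256 - 9*exp(-16*t)/256.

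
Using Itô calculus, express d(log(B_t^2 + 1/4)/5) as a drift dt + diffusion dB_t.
d(log(B_t^2 + 1/4)/5) = (4*(1 - 4*B_t^2)/(5*(4*B_t^2 + 1)^2)) dt + (8*B_t/(5*(4*B_t^2 + 1))) dB_t

Itô's formula for f(B_t) gives d f(B_t) = f'(B_t) dB_t + (1/2) f''(B_t) dt. Compute derivatives of f(x) = log(x^2 + 1/4)/5:
  f'(x)  = 8*x/(5*(4*x^2 + 1))
  f''(x) = 8*(1 - 4*x^2)/(5*(4*x^2 + 1)^2)
Substitute x = B_t and multiply the f'' term by 1/2:
  drift     = (1/2) * (8*(1 - 4*x^2)/(5*(4*x^2 + 1)^2)) evaluated at B_t = 4*(1 - 4*B_t^2)/(5*(4*B_t^2 + 1)^2)
  diffusion = (8*x/(5*(4*x^2 + 1))) evaluated at B_t = 8*B_t/(5*(4*B_t^2 + 1))
Therefore d(log(B_t^2 + 1/4)/5) = (4*(1 - 4*B_t^2)/(5*(4*B_t^2 + 1)^2)) dt + (8*B_t/(5*(4*B_t^2 + 1))) dB_t.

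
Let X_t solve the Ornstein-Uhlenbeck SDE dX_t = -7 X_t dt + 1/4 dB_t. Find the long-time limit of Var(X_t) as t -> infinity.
lim Var(X_t) = 1/224

The OU SDE dX = -theta X dt + sigma dB admits the integrating factor exp(theta t): d(exp(theta t) X_t) = sigma exp(theta t) dB_t. Integrating from 0 to t gives X_t = x_0 * exp(-theta t) + sigma * int_0^t exp(-theta (t-s)) dB_s for any initial x_0. The Itô integral has variance (by the Itô isometry) sigma^2 * int_0^t exp(-2 theta (t - s)) ds = sigma^2 * (1 - exp(-2 theta t)) / (2 theta), independent of x_0.
With theta = 7, sigma = 1/4:
  Var(X_t) = (1/4)^2 * (1 - exp(-2*7 t)) / (2 * 7) = 1/224 - exp(-14*t)/224.
As t -> infinity, exp(-2*7 t) -> 0, so the stationary variance is sigma^2 / (2 theta) = 1/224.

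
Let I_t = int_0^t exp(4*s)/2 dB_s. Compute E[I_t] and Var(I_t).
E[I_t] = 0; Var(I_t) = exp(8*t)/32 - 1/32

The Itô integral of a deterministic integrand f(s) has mean 0 because each increment f(s) * (B_{s+ds} - B_s) has mean 0. By the Itô isometry:
  Var( int_0^t f(s) dB_s ) = E[ (int_0^t f(s) dB_s)^2 ] = int_0^t f(s)^2 ds.
Here f(s) = exp(4*s)/2, so f(s)^2 = exp(8*s)/4. Integrate:
  int_0^t (exp(8*s)/4) ds = exp(8*t)/32 - 1/32.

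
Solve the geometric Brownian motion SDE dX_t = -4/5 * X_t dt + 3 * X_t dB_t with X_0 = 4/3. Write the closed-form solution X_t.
X_t = 4/3 * exp((-53/10) * t + (3) * B_t)

For GBM dX = mu X dt + sigma X dB with X_0 = x_0, apply Itô to Y = log X: dY = (mu - sigma^2/2) dt + sigma dB, so Y_t = log(x_0) + (mu - sigma^2/2) t + sigma B_t and hence X_t = x_0 * exp((mu - sigma^2/2) t + sigma B_t).
With mu = -4/5, sigma = 3, x_0 = 4/3, this gives:
  X_t = 4/3 * exp((-53/10) * t + (3) * B_t).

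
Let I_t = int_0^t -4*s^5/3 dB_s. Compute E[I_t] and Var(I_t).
E[I_t] = 0; Var(I_t) = 16*t^11/99

The Itô integral of a deterministic integrand f(s) has mean 0 because each increment f(s) * (B_{s+ds} - B_s) has mean 0. By the Itô isometry:
  Var( int_0^t f(s) dB_s ) = E[ (int_0^t f(s) dB_s)^2 ] = int_0^t f(s)^2 ds.
Here f(s) = -4*s^5/3, so f(s)^2 = 16*s^10/9. Integrate:
  int_0^t (16*s^10/9) ds = 16*t^11/99.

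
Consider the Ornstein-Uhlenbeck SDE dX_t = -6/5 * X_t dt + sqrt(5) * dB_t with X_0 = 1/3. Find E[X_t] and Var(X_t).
E[X_t] = exp(-6*t/5)/3; Var(X_t) = 25/12 - 25*exp(-12*t/5)/12

The OU SDE dX = -theta X dt + sigma dB admits the integrating factor exp(theta t): d(exp(theta t) X_t) = sigma exp(theta t) dB_t. Integrating from 0 to t:
  X_t = x_0 * exp(-theta t) + sigma * int_0^t exp(-theta (t-s)) dB_s.
The Itô integral has mean 0 and (by the Itô isometry) variance sigma^2 * int_0^t exp(-2 theta (t - s)) ds = sigma^2 * (1 - exp(-2 theta t)) / (2 theta).
With theta = 6/5, sigma = sqrt(5), x_0 = 1/3:
  E[X_t] = 1/3 * exp(-6/5 t) = exp(-6*t/5)/3
  Var(X_t) = (sqrt(5))^2 * (1 - exp(-2*6/5 t)) / (2 * 6/5) = 25/12 - 25*exp(-12*t/5)/12.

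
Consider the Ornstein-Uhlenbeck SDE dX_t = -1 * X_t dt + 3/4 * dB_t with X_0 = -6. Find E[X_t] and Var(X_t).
E[X_t] = -6*exp(-t); Var(X_t) = 9/32 - 9*exp(-2*t)/32

The OU SDE dX = -theta X dt + sigma dB admits the integrating factor exp(theta t): d(exp(theta t) X_t) = sigma exp(theta t) dB_t. Integrating from 0 to t:
  X_t = x_0 * exp(-theta t) + sigma * int_0^t exp(-theta (t-s)) dB_s.
The Itô integral has mean 0 and (by the Itô isometry) variance sigma^2 * int_0^t exp(-2 theta (t - s)) ds = sigma^2 * (1 - exp(-2 theta t)) / (2 theta).
With theta = 1, sigma = 3/4, x_0 = -6:
  E[X_t] = -6 * exp(-1 t) = -6*exp(-t)
  Var(X_t) = (3/4)^2 * (1 - exp(-2*1 t)) / (2 * 1) = 9/32 - 9*exp(-2*t)/32.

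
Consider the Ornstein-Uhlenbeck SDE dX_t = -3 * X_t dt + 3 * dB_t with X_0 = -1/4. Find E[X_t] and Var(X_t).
E[X_t] = -exp(-3*t)/4; Var(X_t) = 3/2 - 3*exp(-6*t)/2

The OU SDE dX = -theta X dt + sigma dB admits the integrating factor exp(theta t): d(exp(theta t) X_t) = sigma exp(theta t) dB_t. Integrating from 0 to t:
  X_t = x_0 * exp(-theta t) + sigma * int_0^t exp(-theta (t-s)) dB_s.
The Itô integral has mean 0 and (by the Itô isometry) variance sigma^2 * int_0^t exp(-2 theta (t - s)) ds = sigma^2 * (1 - exp(-2 theta t)) / (2 theta).
With theta = 3, sigma = 3, x_0 = -1/4:
  E[X_t] = -1/4 * exp(-3 t) = -exp(-3*t)/4
  Var(X_t) = (3)^2 * (1 - exp(-2*3 t)) / (2 * 3) = 3/2 - 3*exp(-6*t)/2.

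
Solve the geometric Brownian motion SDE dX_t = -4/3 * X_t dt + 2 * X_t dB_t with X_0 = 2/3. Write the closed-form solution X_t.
X_t = 2/3 * exp((-10/3) * t + (2) * B_t)

For GBM dX = mu X dt + sigma X dB with X_0 = x_0, apply Itô to Y = log X: dY = (mu - sigma^2/2) dt + sigma dB, so Y_t = log(x_0) + (mu - sigma^2/2) t + sigma B_t and hence X_t = x_0 * exp((mu - sigma^2/2) t + sigma B_t).
With mu = -4/3, sigma = 2, x_0 = 2/3, this gives:
  X_t = 2/3 * exp((-10/3) * t + (2) * B_t).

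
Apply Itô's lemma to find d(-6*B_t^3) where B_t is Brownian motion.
d(-6*B_t^3) = (-18*B_t) dt + (-18*B_t^2) dB_t

Itô's formula for f(B_t) gives d f(B_t) = f'(B_t) dB_t + (1/2) f''(B_t) dt. Compute derivatives of f(x) = -6*x^3:
  f'(x)  = -18*x^2
  f''(x) = -36*x
Substitute x = B_t and multiply the f'' term by 1/2:
  drift     = (1/2) * (-36*x) evaluated at B_t = -18*B_t
  diffusion = (-18*x^2) evaluated at B_t = -18*B_t^2
Therefore d(-6*B_t^3) = (-18*B_t) dt + (-18*B_t^2) dB_t.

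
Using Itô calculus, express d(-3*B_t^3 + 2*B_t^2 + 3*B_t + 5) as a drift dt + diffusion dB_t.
d(-3*B_t^3 + 2*B_t^2 + 3*B_t + 5) = (2 - 9*B_t) dt + (-9*B_t^2 + 4*B_t + 3) dB_t

Itô's formula for f(B_t) gives d f(B_t) = f'(B_t) dB_t + (1/2) f''(B_t) dt. Compute derivatives of f(x) = -3*x^3 + 2*x^2 + 3*x + 5:
  f'(x)  = -9*x^2 + 4*x + 3
  f''(x) = 4 - 18*x
Substitute x = B_t and multiply the f'' term by 1/2:
  drift     = (1/2) * (4 - 18*x) evaluated at B_t = 2 - 9*B_t
  diffusion = (-9*x^2 + 4*x + 3) evaluated at B_t = -9*B_t^2 + 4*B_t + 3
Therefore d(-3*B_t^3 + 2*B_t^2 + 3*B_t + 5) = (2 - 9*B_t) dt + (-9*B_t^2 + 4*B_t + 3) dB_t.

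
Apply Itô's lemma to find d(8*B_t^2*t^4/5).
d(8*B_t^2*t^4/5) = (8*t^3*(4*B_t^2 + t)/5) dt + (16*B_t*t^4/5) dB_t

Itô's formula for f(t, x): d f(t, B_t) = (f_t + (1/2) f_xx) dt + f_x dB_t. Compute partials of f(t, x) = 8*t^4*x^2/5:
  f_t(t,x)  = 32*t^3*x^2/5
  f_x(t,x)  = 16*t^4*x/5
  f_xx(t,x) = 16*t^4/5
Assemble drift = f_t + (1/2) f_xx = 8*t^3*(t + 4*x^2)/5 and diffusion = f_x = 16*t^4*x/5. Substituting x = B_t:
  d(8*B_t^2*t^4/5) = (8*t^3*(4*B_t^2 + t)/5) dt + (16*B_t*t^4/5) dB_t.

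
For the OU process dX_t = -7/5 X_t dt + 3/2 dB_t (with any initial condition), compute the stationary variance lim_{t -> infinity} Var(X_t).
lim Var(X_t) = 45/56

The OU SDE dX = -theta X dt + sigma dB admits the integrating factor exp(theta t): d(exp(theta t) X_t) = sigma exp(theta t) dB_t. Integrating from 0 to t gives X_t = x_0 * exp(-theta t) + sigma * int_0^t exp(-theta (t-s)) dB_s for any initial x_0. The Itô integral has variance (by the Itô isometry) sigma^2 * int_0^t exp(-2 theta (t - s)) ds = sigma^2 * (1 - exp(-2 theta t)) / (2 theta), independent of x_0.
With theta = 7/5, sigma = 3/2:
  Var(X_t) = (3/2)^2 * (1 - exp(-2*7/5 t)) / (2 * 7/5) = 45/56 - 45*exp(-14*t/5)/56.
As t -> infinity, exp(-2*7/5 t) -> 0, so the stationary variance is sigma^2 / (2 theta) = 45/56.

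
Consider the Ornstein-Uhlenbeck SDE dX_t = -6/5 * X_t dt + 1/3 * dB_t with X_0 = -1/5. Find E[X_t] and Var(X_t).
E[X_t] = -exp(-6*t/5)/5; Var(X_t) = 5/108 - 5*exp(-12*t/5)/108

The OU SDE dX = -theta X dt + sigma dB admits the integrating factor exp(theta t): d(exp(theta t) X_t) = sigma exp(theta t) dB_t. Integrating from 0 to t:
  X_t = x_0 * exp(-theta t) + sigma * int_0^t exp(-theta (t-s)) dB_s.
The Itô integral has mean 0 and (by the Itô isometry) variance sigma^2 * int_0^t exp(-2 theta (t - s)) ds = sigma^2 * (1 - exp(-2 theta t)) / (2 theta).
With theta = 6/5, sigma = 1/3, x_0 = -1/5:
  E[X_t] = -1/5 * exp(-6/5 t) = -exp(-6*t/5)/5
  Var(X_t) = (1/3)^2 * (1 - exp(-2*6/5 t)) / (2 * 6/5) = 5/108 - 5*exp(-12*t/5)/108.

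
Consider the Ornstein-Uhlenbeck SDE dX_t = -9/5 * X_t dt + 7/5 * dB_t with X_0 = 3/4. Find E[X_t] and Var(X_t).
E[X_t] = 3*exp(-9*t/5)/4; Var(X_t) = 49/90 - 49*exp(-18*t/5)/90

The OU SDE dX = -theta X dt + sigma dB admits the integrating factor exp(theta t): d(exp(theta t) X_t) = sigma exp(theta t) dB_t. Integrating from 0 to t:
  X_t = x_0 * exp(-theta t) + sigma * int_0^t exp(-theta (t-s)) dB_s.
The Itô integral has mean 0 and (by the Itô isometry) variance sigma^2 * int_0^t exp(-2 theta (t - s)) ds = sigma^2 * (1 - exp(-2 theta t)) / (2 theta).
With theta = 9/5, sigma = 7/5, x_0 = 3/4:
  E[X_t] = 3/4 * exp(-9/5 t) = 3*exp(-9*t/5)/4
  Var(X_t) = (7/5)^2 * (1 - exp(-2*9/5 t)) / (2 * 9/5) = 49/90 - 49*exp(-18*t/5)/90.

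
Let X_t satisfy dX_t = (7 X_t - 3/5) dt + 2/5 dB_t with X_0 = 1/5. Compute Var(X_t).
Var(X_t) = 2*exp(14*t)/175 - 2/175

The variance V(t) = Var(X_t) satisfies V'(t) = 2 a V(t) + c^2 with V(0) = 0 (drift coefficient is linear in X, diffusion is constant). With a = 7, c = 2/5, the solution is
  V(t) = (c^2 / (2 a)) * (exp(2 a t) - 1)
       = ((2/5)^2 / (2*7)) * (exp(14 t) - 1)
       = 2*exp(14*t)/175 - 2/175.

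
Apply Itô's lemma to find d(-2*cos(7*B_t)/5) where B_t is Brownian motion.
d(-2*cos(7*B_t)/5) = (49*cos(7*B_t)/5) dt + (14*sin(7*B_t)/5) dB_t

Itô's formula for f(B_t) gives d f(B_t) = f'(B_t) dB_t + (1/2) f''(B_t) dt. Compute derivatives of f(x) = -2*cos(7*x)/5:
  f'(x)  = 14*sin(7*x)/5
  f''(x) = 98*cos(7*x)/5
Substitute x = B_t and multiply the f'' term by 1/2:
  drift     = (1/2) * (98*cos(7*x)/5) evaluated at B_t = 49*cos(7*B_t)/5
  diffusion = (14*sin(7*x)/5) evaluated at B_t = 14*sin(7*B_t)/5
Therefore d(-2*cos(7*B_t)/5) = (49*cos(7*B_t)/5) dt + (14*sin(7*B_t)/5) dB_t.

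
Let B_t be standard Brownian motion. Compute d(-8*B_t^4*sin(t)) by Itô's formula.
d(-8*B_t^4*sin(t)) = (-8*B_t^2*(B_t^2*cos(t) + 6*sin(t))) dt + (-32*B_t^3*sin(t)) dB_t

Itô's formula for f(t, x): d f(t, B_t) = (f_t + (1/2) f_xx) dt + f_x dB_t. Compute partials of f(t, x) = -8*x^4*sin(t):
  f_t(t,x)  = -8*x^4*cos(t)
  f_x(t,x)  = -32*x^3*sin(t)
  f_xx(t,x) = -96*x^2*sin(t)
Assemble drift = f_t + (1/2) f_xx = -8*x^2*(x^2*cos(t) + 6*sin(t)) and diffusion = f_x = -32*x^3*sin(t). Substituting x = B_t:
  d(-8*B_t^4*sin(t)) = (-8*B_t^2*(B_t^2*cos(t) + 6*sin(t))) dt + (-32*B_t^3*sin(t)) dB_t.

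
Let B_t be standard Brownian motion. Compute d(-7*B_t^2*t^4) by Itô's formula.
d(-7*B_t^2*t^4) = (7*t^3*(-4*B_t^2 - t)) dt + (-14*B_t*t^4) dB_t

Itô's formula for f(t, x): d f(t, B_t) = (f_t + (1/2) f_xx) dt + f_x dB_t. Compute partials of f(t, x) = -7*t^4*x^2:
  f_t(t,x)  = -28*t^3*x^2
  f_x(t,x)  = -14*t^4*x
  f_xx(t,x) = -14*t^4
Assemble drift = f_t + (1/2) f_xx = 7*t^3*(-t - 4*x^2) and diffusion = f_x = -14*t^4*x. Substituting x = B_t:
  d(-7*B_t^2*t^4) = (7*t^3*(-4*B_t^2 - t)) dt + (-14*B_t*t^4) dB_t.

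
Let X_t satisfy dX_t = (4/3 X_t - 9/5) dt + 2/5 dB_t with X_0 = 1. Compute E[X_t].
E[X_t] = 27/20 - 7*exp(4*t/3)/20

Taking expectations and using E[dB_t] = 0, the mean m(t) = E[X_t] satisfies the ODE m'(t) = a m(t) + b with m(0) = x_0. With a = 4/3, b = -9/5, x_0 = 1, the solution is
  m(t) = x_0 * exp(a t) + (b/a) * (exp(a t) - 1)
       = 1 * exp((4/3) t) + ((-9/5)/(4/3)) * (exp((4/3) t) - 1)
       = 27/20 - 7*exp(4*t/3)/20.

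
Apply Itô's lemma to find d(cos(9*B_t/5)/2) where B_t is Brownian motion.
d(cos(9*B_t/5)/2) = (-81*cos(9*B_t/5)/100) dt + (-9*sin(9*B_t/5)/10) dB_t

Itô's formula for f(B_t) gives d f(B_t) = f'(B_t) dB_t + (1/2) f''(B_t) dt. Compute derivatives of f(x) = cos(9*x/5)/2:
  f'(x)  = -9*sin(9*x/5)/10
  f''(x) = -81*cos(9*x/5)/50
Substitute x = B_t and multiply the f'' term by 1/2:
  drift     = (1/2) * (-81*cos(9*x/5)/50) evaluated at B_t = -81*cos(9*B_t/5)/100
  diffusion = (-9*sin(9*x/5)/10) evaluated at B_t = -9*sin(9*B_t/5)/10
Therefore d(cos(9*B_t/5)/2) = (-81*cos(9*B_t/5)/100) dt + (-9*sin(9*B_t/5)/10) dB_t.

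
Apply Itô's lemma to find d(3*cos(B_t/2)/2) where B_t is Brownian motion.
d(3*cos(B_t/2)/2) = (-3*cos(B_t/2)/16) dt + (-3*sin(B_t/2)/4) dB_t

Itô's formula for f(B_t) gives d f(B_t) = f'(B_t) dB_t + (1/2) f''(B_t) dt. Compute derivatives of f(x) = 3*cos(x/2)/2:
  f'(x)  = -3*sin(x/2)/4
  f''(x) = -3*cos(x/2)/8
Substitute x = B_t and multiply the f'' term by 1/2:
  drift     = (1/2) * (-3*cos(x/2)/8) evaluated at B_t = -3*cos(B_t/2)/16
  diffusion = (-3*sin(x/2)/4) evaluated at B_t = -3*sin(B_t/2)/4
Therefore d(3*cos(B_t/2)/2) = (-3*cos(B_t/2)/16) dt + (-3*sin(B_t/2)/4) dB_t.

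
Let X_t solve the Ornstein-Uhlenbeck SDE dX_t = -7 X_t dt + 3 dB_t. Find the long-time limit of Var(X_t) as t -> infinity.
lim Var(X_t) = 9/14

The OU SDE dX = -theta X dt + sigma dB admits the integrating factor exp(theta t): d(exp(theta t) X_t) = sigma exp(theta t) dB_t. Integrating from 0 to t gives X_t = x_0 * exp(-theta t) + sigma * int_0^t exp(-theta (t-s)) dB_s for any initial x_0. The Itô integral has variance (by the Itô isometry) sigma^2 * int_0^t exp(-2 theta (t - s)) ds = sigma^2 * (1 - exp(-2 theta t)) / (2 theta), independent of x_0.
With theta = 7, sigma = 3:
  Var(X_t) = (3)^2 * (1 - exp(-2*7 t)) / (2 * 7) = 9/14 - 9*exp(-14*t)/14.
As t -> infinity, exp(-2*7 t) -> 0, so the stationary variance is sigma^2 / (2 theta) = 9/14.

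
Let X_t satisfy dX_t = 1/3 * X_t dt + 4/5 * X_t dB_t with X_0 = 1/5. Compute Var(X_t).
Var(X_t) = (exp(16*t/25) - 1)*exp(2*t/3)/25

For GBM dX = mu X dt + sigma X dB with X_0 = x_0, apply Itô to Y = log X: dY = (mu - sigma^2/2) dt + sigma dB, so Y_t = log(x_0) + (mu - sigma^2/2) t + sigma B_t and hence X_t = x_0 * exp((mu - sigma^2/2) t + sigma B_t).
With mu = 1/3, sigma = 4/5, x_0 = 1/5, this gives:
  X_t = 1/5 * exp((1/75) * t + (4/5) * B_t).
Since sigma*B_t ~ Normal(0, sigma^2 t), E[exp(sigma*B_t)] = exp(sigma^2 t / 2); so E[X_t] = x_0 * exp((mu - sigma^2/2) t) * exp(sigma^2 t / 2) = x_0 * exp(mu t) = exp(t/3)/5.
Var(X_t) = E[X_t^2] - (E[X_t])^2 = x_0^2 * exp(2 mu t) * (exp(sigma^2 t) - 1) = (exp(16*t/25) - 1)*exp(2*t/3)/25.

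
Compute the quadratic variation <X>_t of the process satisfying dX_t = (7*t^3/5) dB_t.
<X>_t = 7*t^7/25

For an Itô process dX_t = a(t) dt + b(t) dB_t, the quadratic variation is <X>_t = int_0^t b(s)^2 ds (the drift term does not contribute). Here b(s) = 7*s^3/5, so
  b(s)^2 = 49*s^6/25.
Integrating from 0 to t:
  <X>_t = int_0^t (49*s^6/25) ds = 7*t^7/25.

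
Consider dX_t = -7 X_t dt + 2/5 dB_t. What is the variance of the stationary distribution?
lim Var(X_t) = 2/175

The OU SDE dX = -theta X dt + sigma dB admits the integrating factor exp(theta t): d(exp(theta t) X_t) = sigma exp(theta t) dB_t. Integrating from 0 to t gives X_t = x_0 * exp(-theta t) + sigma * int_0^t exp(-theta (t-s)) dB_s for any initial x_0. The Itô integral has variance (by the Itô isometry) sigma^2 * int_0^t exp(-2 theta (t - s)) ds = sigma^2 * (1 - exp(-2 theta t)) / (2 theta), independent of x_0.
With theta = 7, sigma = 2/5:
  Var(X_t) = (2/5)^2 * (1 - exp(-2*7 t)) / (2 * 7) = 2/175 - 2*exp(-14*t)/175.
As t -> infinity, exp(-2*7 t) -> 0, so the stationary variance is sigma^2 / (2 theta) = 2/175.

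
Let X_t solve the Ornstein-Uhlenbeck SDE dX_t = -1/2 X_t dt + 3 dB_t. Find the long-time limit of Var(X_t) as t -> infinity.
lim Var(X_t) = 9

The OU SDE dX = -theta X dt + sigma dB admits the integrating factor exp(theta t): d(exp(theta t) X_t) = sigma exp(theta t) dB_t. Integrating from 0 to t gives X_t = x_0 * exp(-theta t) + sigma * int_0^t exp(-theta (t-s)) dB_s for any initial x_0. The Itô integral has variance (by the Itô isometry) sigma^2 * int_0^t exp(-2 theta (t - s)) ds = sigma^2 * (1 - exp(-2 theta t)) / (2 theta), independent of x_0.
With theta = 1/2, sigma = 3:
  Var(X_t) = (3)^2 * (1 - exp(-2*1/2 t)) / (2 * 1/2) = 9 - 9*exp(-t).
As t -> infinity, exp(-2*1/2 t) -> 0, so the stationary variance is sigma^2 / (2 theta) = 9.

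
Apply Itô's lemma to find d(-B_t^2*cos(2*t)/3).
d(-B_t^2*cos(2*t)/3) = (2*B_t^2*sin(2*t)/3 - cos(2*t)/3) dt + (-2*B_t*cos(2*t)/3) dB_t

Itô's formula for f(t, x): d f(t, B_t) = (f_t + (1/2) f_xx) dt + f_x dB_t. Compute partials of f(t, x) = -x^2*cos(2*t)/3:
  f_t(t,x)  = 2*x^2*sin(2*t)/3
  f_x(t,x)  = -2*x*cos(2*t)/3
  f_xx(t,x) = -2*cos(2*t)/3
Assemble drift = f_t + (1/2) f_xx = 2*x^2*sin(2*t)/3 - cos(2*t)/3 and diffusion = f_x = -2*x*cos(2*t)/3. Substituting x = B_t:
  d(-B_t^2*cos(2*t)/3) = (2*B_t^2*sin(2*t)/3 - cos(2*t)/3) dt + (-2*B_t*cos(2*t)/3) dB_t.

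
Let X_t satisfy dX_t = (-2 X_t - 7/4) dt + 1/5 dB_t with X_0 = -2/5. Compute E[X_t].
E[X_t] = -7/8 + 19*exp(-2*t)/40

Taking expectations and using E[dB_t] = 0, the mean m(t) = E[X_t] satisfies the ODE m'(t) = a m(t) + b with m(0) = x_0. With a = -2, b = -7/4, x_0 = -2/5, the solution is
  m(t) = x_0 * exp(a t) + (b/a) * (exp(a t) - 1)
       = (-2/5) * exp((-2) t) + ((-7/4)/(-2)) * (exp((-2) t) - 1)
       = -7/8 + 19*exp(-2*t)/40.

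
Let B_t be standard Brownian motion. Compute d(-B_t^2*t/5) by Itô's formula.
d(-B_t^2*t/5) = (-B_t^2/5 - t/5) dt + (-2*B_t*t/5) dB_t

Itô's formula for f(t, x): d f(t, B_t) = (f_t + (1/2) f_xx) dt + f_x dB_t. Compute partials of f(t, x) = -t*x^2/5:
  f_t(t,x)  = -x^2/5
  f_x(t,x)  = -2*t*x/5
  f_xx(t,x) = -2*t/5
Assemble drift = f_t + (1/2) f_xx = -t/5 - x^2/5 and diffusion = f_x = -2*t*x/5. Substituting x = B_t:
  d(-B_t^2*t/5) = (-B_t^2/5 - t/5) dt + (-2*B_t*t/5) dB_t.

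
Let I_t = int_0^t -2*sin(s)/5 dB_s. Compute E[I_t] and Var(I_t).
E[I_t] = 0; Var(I_t) = 2*t/25 - sin(2*t)/25

The Itô integral of a deterministic integrand f(s) has mean 0 because each increment f(s) * (B_{s+ds} - B_s) has mean 0. By the Itô isometry:
  Var( int_0^t f(s) dB_s ) = E[ (int_0^t f(s) dB_s)^2 ] = int_0^t f(s)^2 ds.
Here f(s) = -2*sin(s)/5, so f(s)^2 = 4*sin(s)^2/25. Integrate:
  int_0^t (4*sin(s)^2/25) ds = 2*t/25 - sin(2*t)/25.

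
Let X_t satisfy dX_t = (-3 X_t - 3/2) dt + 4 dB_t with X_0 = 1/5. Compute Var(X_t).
Var(X_t) = 8/3 - 8*exp(-6*t)/3

The variance V(t) = Var(X_t) satisfies V'(t) = 2 a V(t) + c^2 with V(0) = 0 (drift coefficient is linear in X, diffusion is constant). With a = -3, c = 4, the solution is
  V(t) = (c^2 / (2 a)) * (exp(2 a t) - 1)
       = (4^2 / (2*(-3))) * (exp((-6) t) - 1)
       = 8/3 - 8*exp(-6*t)/3.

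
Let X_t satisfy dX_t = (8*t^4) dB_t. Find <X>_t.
<X>_t = 64*t^9/9

For an Itô process dX_t = a(t) dt + b(t) dB_t, the quadratic variation is <X>_t = int_0^t b(s)^2 ds (the drift term does not contribute). Here b(s) = 8*s^4, so
  b(s)^2 = 64*s^8.
Integrating from 0 to t:
  <X>_t = int_0^t (64*s^8) ds = 64*t^9/9.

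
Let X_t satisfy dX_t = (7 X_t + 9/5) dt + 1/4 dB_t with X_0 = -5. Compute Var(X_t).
Var(X_t) = exp(14*t)/224 - 1/224

The variance V(t) = Var(X_t) satisfies V'(t) = 2 a V(t) + c^2 with V(0) = 0 (drift coefficient is linear in X, diffusion is constant). With a = 7, c = 1/4, the solution is
  V(t) = (c^2 / (2 a)) * (exp(2 a t) - 1)
       = ((1/4)^2 / (2*7)) * (exp(14 t) - 1)
       = exp(14*t)/224 - 1/224.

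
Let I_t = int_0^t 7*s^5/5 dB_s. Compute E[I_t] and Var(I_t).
E[I_t] = 0; Var(I_t) = 49*t^11/275

The Itô integral of a deterministic integrand f(s) has mean 0 because each increment f(s) * (B_{s+ds} - B_s) has mean 0. By the Itô isometry:
  Var( int_0^t f(s) dB_s ) = E[ (int_0^t f(s) dB_s)^2 ] = int_0^t f(s)^2 ds.
Here f(s) = 7*s^5/5, so f(s)^2 = 49*s^10/25. Integrate:
  int_0^t (49*s^10/25) ds = 49*t^11/275.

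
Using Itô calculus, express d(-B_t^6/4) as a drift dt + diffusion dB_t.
d(-B_t^6/4) = (-15*B_t^4/4) dt + (-3*B_t^5/2) dB_t

Itô's formula for f(B_t) gives d f(B_t) = f'(B_t) dB_t + (1/2) f''(B_t) dt. Compute derivatives of f(x) = -x^6/4:
  f'(x)  = -3*x^5/2
  f''(x) = -15*x^4/2
Substitute x = B_t and multiply the f'' term by 1/2:
  drift     = (1/2) * (-15*x^4/2) evaluated at B_t = -15*B_t^4/4
  diffusion = (-3*x^5/2) evaluated at B_t = -3*B_t^5/2
Therefore d(-B_t^6/4) = (-15*B_t^4/4) dt + (-3*B_t^5/2) dB_t.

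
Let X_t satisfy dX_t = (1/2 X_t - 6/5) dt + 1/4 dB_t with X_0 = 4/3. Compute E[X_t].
E[X_t] = 12/5 - 16*exp(t/2)/15

Taking expectations and using E[dB_t] = 0, the mean m(t) = E[X_t] satisfies the ODE m'(t) = a m(t) + b with m(0) = x_0. With a = 1/2, b = -6/5, x_0 = 4/3, the solution is
  m(t) = x_0 * exp(a t) + (b/a) * (exp(a t) - 1)
       = (4/3) * exp((1/2) t) + ((-6/5)/(1/2)) * (exp((1/2) t) - 1)
       = 12/5 - 16*exp(t/2)/15.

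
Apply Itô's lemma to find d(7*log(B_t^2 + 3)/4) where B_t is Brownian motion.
d(7*log(B_t^2 + 3)/4) = (7*(3 - B_t^2)/(4*(B_t^2 + 3)^2)) dt + (7*B_t/(2*(B_t^2 + 3))) dB_t

Itô's formula for f(B_t) gives d f(B_t) = f'(B_t) dB_t + (1/2) f''(B_t) dt. Compute derivatives of f(x) = 7*log(x^2 + 3)/4:
  f'(x)  = 7*x/(2*(x^2 + 3))
  f''(x) = 7*(3 - x^2)/(2*(x^2 + 3)^2)
Substitute x = B_t and multiply the f'' term by 1/2:
  drift     = (1/2) * (7*(3 - x^2)/(2*(x^2 + 3)^2)) evaluated at B_t = 7*(3 - B_t^2)/(4*(B_t^2 + 3)^2)
  diffusion = (7*x/(2*(x^2 + 3))) evaluated at B_t = 7*B_t/(2*(B_t^2 + 3))
Therefore d(7*log(B_t^2 + 3)/4) = (7*(3 - B_t^2)/(4*(B_t^2 + 3)^2)) dt + (7*B_t/(2*(B_t^2 + 3))) dB_t.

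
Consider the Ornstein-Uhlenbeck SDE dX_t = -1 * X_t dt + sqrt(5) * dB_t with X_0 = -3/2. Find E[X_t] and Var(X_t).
E[X_t] = -3*exp(-t)/2; Var(X_t) = 5/2 - 5*exp(-2*t)/2

The OU SDE dX = -theta X dt + sigma dB admits the integrating factor exp(theta t): d(exp(theta t) X_t) = sigma exp(theta t) dB_t. Integrating from 0 to t:
  X_t = x_0 * exp(-theta t) + sigma * int_0^t exp(-theta (t-s)) dB_s.
The Itô integral has mean 0 and (by the Itô isometry) variance sigma^2 * int_0^t exp(-2 theta (t - s)) ds = sigma^2 * (1 - exp(-2 theta t)) / (2 theta).
With theta = 1, sigma = sqrt(5), x_0 = -3/2:
  E[X_t] = -3/2 * exp(-1 t) = -3*exp(-t)/2
  Var(X_t) = (sqrt(5))^2 * (1 - exp(-2*1 t)) / (2 * 1) = 5/2 - 5*exp(-2*t)/2.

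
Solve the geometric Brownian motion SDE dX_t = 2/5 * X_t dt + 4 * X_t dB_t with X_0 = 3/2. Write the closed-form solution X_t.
X_t = 3/2 * exp((-38/5) * t + (4) * B_t)

For GBM dX = mu X dt + sigma X dB with X_0 = x_0, apply Itô to Y = log X: dY = (mu - sigma^2/2) dt + sigma dB, so Y_t = log(x_0) + (mu - sigma^2/2) t + sigma B_t and hence X_t = x_0 * exp((mu - sigma^2/2) t + sigma B_t).
With mu = 2/5, sigma = 4, x_0 = 3/2, this gives:
  X_t = 3/2 * exp((-38/5) * t + (4) * B_t).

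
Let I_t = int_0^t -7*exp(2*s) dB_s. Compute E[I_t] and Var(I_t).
E[I_t] = 0; Var(I_t) = 49*exp(4*t)/4 - 49/4

The Itô integral of a deterministic integrand f(s) has mean 0 because each increment f(s) * (B_{s+ds} - B_s) has mean 0. By the Itô isometry:
  Var( int_0^t f(s) dB_s ) = E[ (int_0^t f(s) dB_s)^2 ] = int_0^t f(s)^2 ds.
Here f(s) = -7*exp(2*s), so f(s)^2 = 49*exp(4*s). Integrate:
  int_0^t (49*exp(4*s)) ds = 49*exp(4*t)/4 - 49/4.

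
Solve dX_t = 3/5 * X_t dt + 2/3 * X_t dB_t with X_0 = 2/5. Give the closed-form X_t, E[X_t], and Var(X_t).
X_t = 2/5 * exp((17/45) t + (2/3) B_t); E[X_t] = 2*exp(3*t/5)/5; Var(X_t) = 4*(exp(4*t/9) - 1)*exp(6*t/5)/25

For GBM dX = mu X dt + sigma X dB with X_0 = x_0, apply Itô to Y = log X: dY = (mu - sigma^2/2) dt + sigma dB, so Y_t = log(x_0) + (mu - sigma^2/2) t + sigma B_t and hence X_t = x_0 * exp((mu - sigma^2/2) t + sigma B_t).
With mu = 3/5, sigma = 2/3, x_0 = 2/5, this gives:
  X_t = 2/5 * exp((17/45) * t + (2/3) * B_t).
Since sigma*B_t ~ Normal(0, sigma^2 t), E[exp(sigma*B_t)] = exp(sigma^2 t / 2); so E[X_t] = x_0 * exp((mu - sigma^2/2) t) * exp(sigma^2 t / 2) = x_0 * exp(mu t) = 2*exp(3*t/5)/5.
Var(X_t) = E[X_t^2] - (E[X_t])^2 = x_0^2 * exp(2 mu t) * (exp(sigma^2 t) - 1) = 4*(exp(4*t/9) - 1)*exp(6*t/5)/25.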